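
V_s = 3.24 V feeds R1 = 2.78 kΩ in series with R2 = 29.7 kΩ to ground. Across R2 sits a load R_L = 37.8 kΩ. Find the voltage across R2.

V_out ≈ 2.78 V

First combine the lower leg with the load: R2 ‖ R_L = 16.63 kΩ.
Voltage divider with the loaded lower leg: V_out = 3.24 × 16.63/(2.78 + 16.63) = 3.24 × 0.8568 = 2.776 V.
(Unloaded it would be 2.96 V; the load pulls it down.)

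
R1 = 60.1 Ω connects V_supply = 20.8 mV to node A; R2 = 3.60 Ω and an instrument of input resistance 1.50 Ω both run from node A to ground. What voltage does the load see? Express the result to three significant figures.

The load sits in parallel with R2, giving an effective lower resistance R2' = R2·R_L/(R2+R_L) = 1.059 Ω.
Then V_out = V_supply · R2'/(R1 + R2') = 20.8 × 1.059/61.16 = 0.3601 mV.
(Unloaded it would be 1.18 mV; the load pulls it down.)

V_out ≈ 0.360 mV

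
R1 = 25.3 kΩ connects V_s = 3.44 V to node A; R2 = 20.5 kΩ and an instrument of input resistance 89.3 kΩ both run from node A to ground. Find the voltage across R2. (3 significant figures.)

The load sits in parallel with R2, giving an effective lower resistance R2' = R2·R_L/(R2+R_L) = 16.67 kΩ.
Then V_out = V_s · R2'/(R1 + R2') = 3.44 × 16.67/41.97 = 1.366 V.

V_out ≈ 1.37 V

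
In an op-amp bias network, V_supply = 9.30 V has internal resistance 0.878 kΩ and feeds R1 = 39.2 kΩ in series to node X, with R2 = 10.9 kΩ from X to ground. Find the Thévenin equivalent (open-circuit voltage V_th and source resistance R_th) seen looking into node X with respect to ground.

V_th ≈ 1.99 V, R_th ≈ 8.57 kΩ

R1' = 0.878 + 39.2 = 40.08 kΩ (source resistance + R1).
Open-circuit (no load on X): V_th = V_supply · R2/(R1' + R2) = 9.30 × 10.9/(40.08 + 10.9) = 1.989 V.
Looking into X with the source shorted: R_th = R1'·R2/(R1'+R2) = 40.08 × 10.9/50.98 = 8.569 kΩ.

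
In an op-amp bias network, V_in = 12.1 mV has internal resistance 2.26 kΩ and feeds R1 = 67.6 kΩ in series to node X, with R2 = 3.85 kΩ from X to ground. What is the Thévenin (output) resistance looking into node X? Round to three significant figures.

R_th ≈ 3.65 kΩ

R1' = 2.26 + 67.6 = 69.86 kΩ (source resistance + R1).
Zeroing V_in shorts the top of R1' to ground, so R_th = R1' ‖ R2 = 3.649 kΩ.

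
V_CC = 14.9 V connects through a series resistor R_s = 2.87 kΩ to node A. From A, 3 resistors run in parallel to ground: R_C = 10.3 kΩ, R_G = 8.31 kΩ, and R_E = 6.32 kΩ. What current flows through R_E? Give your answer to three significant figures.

Parallel bank: R_p = 1/(1/10.3 + 1/8.31 + 1/6.32) = 2.662 kΩ.
V_A = 14.9 × 2.662/5.532 = 7.170 V.
Branch current I = V_A/R_E = 7.170/6.32 = 1.134 mA.
(Equivalently: I_total = 2.693 mA, then current-divider fraction G_k/ΣG = 0.4212.)

I ≈ 1.13 mA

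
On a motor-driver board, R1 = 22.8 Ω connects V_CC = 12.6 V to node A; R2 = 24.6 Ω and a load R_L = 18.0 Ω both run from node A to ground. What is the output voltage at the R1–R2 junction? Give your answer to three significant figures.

R2 ‖ R_L = (24.6 × 18.0)/(24.6 + 18.0) = 10.39 Ω.
Then V_out = V_CC · R2'/(R1 + R2') = 12.6 × 10.39/33.19 = 3.946 V.

V_out ≈ 3.95 V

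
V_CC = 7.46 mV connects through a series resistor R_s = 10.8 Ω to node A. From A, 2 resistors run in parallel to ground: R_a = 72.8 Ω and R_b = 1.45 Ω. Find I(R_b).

I ≈ 0.598 mA

Equivalent of the parallel group: R_p = 1.422 Ω.
V_A by voltage divider: V_A = 7.46 × 1.422/(10.8 + 1.422) = 0.8678 mV.
I(R_b) = V_A / R_b = 0.8678/1.45 = 0.5985 mA.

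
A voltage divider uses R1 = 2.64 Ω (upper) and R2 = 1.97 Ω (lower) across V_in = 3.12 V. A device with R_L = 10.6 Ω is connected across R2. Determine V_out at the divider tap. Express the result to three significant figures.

V_out ≈ 1.21 V

First combine the lower leg with the load: R2 ‖ R_L = 1.661 Ω.
Then V_out = V_in · R2'/(R1 + R2') = 3.12 × 1.661/4.301 = 1.205 V.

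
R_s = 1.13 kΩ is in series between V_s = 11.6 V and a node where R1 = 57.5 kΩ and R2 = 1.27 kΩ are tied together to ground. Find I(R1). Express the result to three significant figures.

I ≈ 0.106 mA

Parallel bank: R_p = 1/(1/57.5 + 1/1.27) = 1.243 kΩ.
V_A = 11.6 × 1.243/2.373 = 6.075 V.
Branch current I = V_A/R1 = 6.075/57.5 = 0.1057 mA.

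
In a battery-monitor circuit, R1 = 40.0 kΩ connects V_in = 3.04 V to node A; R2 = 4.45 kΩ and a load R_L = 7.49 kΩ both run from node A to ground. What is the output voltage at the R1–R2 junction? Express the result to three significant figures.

The load sits in parallel with R2, giving an effective lower resistance R2' = R2·R_L/(R2+R_L) = 2.791 kΩ.
Voltage divider with the loaded lower leg: V_out = 3.04 × 2.791/(40.0 + 2.791) = 3.04 × 0.06523 = 0.1983 V.
(Unloaded it would be 0.304 V; the load pulls it down.)

V_out ≈ 0.198 V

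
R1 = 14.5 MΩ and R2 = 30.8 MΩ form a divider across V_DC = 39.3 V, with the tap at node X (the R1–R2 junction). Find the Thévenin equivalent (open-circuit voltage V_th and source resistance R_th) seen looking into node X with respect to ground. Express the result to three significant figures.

V_th ≈ 26.7 V, R_th ≈ 9.86 MΩ

With X open, the divider is unloaded: V_th = 39.3 × 30.8/45.30 = 26.72 V.
Looking into X with the source shorted: R_th = R1·R2/(R1+R2) = 14.50 × 30.8/45.30 = 9.859 MΩ.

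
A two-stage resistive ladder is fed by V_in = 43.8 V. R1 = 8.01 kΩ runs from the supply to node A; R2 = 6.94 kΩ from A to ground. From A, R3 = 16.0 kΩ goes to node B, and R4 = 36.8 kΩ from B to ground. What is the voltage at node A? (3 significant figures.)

The second stage (R3 + R4 = 52.80 kΩ) loads node A in parallel with R2.
R2 ‖ (R3+R4) = 6.134 kΩ.
So V_A = 43.8 × 0.4337 = 18.99 V.

V_A ≈ 19.0 V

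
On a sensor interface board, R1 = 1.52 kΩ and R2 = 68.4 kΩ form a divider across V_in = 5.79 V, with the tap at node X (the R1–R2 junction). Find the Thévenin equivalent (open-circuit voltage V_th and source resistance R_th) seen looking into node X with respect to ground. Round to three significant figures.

V_th ≈ 5.66 V, R_th ≈ 1.49 kΩ

V_th is the unloaded tap voltage: V_in · R2/(R1+R2) = 5.79 × 0.9783 = 5.664 V.
Looking into X with the source shorted: R_th = R1·R2/(R1+R2) = 1.520 × 68.4/69.92 = 1.487 kΩ.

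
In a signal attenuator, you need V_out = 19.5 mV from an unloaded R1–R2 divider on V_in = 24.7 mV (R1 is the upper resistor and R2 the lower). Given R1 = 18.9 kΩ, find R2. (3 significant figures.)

V_out/V_in = R2/(R1+R2) = 0.7895.
So R2 = R1 · V_out/(V_in − V_out) = 18.9 × 19.5/(24.7 − 19.5) = 18.9 × 3.750 = 70.88 kΩ.

R2 ≈ 70.9 kΩ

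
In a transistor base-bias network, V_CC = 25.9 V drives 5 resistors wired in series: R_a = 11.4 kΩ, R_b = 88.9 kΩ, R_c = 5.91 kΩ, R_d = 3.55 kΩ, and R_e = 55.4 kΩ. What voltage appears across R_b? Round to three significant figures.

Total series resistance ΣR = 11.4 + 88.9 + 5.91 + 3.55 + 55.4 = 165.2 kΩ.
V = V_CC · R/ΣR = 25.9 × 0.5383 = 13.94 V.

V ≈ 13.9 V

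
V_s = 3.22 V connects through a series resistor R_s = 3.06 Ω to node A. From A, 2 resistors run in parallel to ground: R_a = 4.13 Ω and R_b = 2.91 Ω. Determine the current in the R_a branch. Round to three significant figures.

I ≈ 0.279 A

Combine the parallel branches: R_p = (1/4.13 + 1/2.91)⁻¹ = 1.707 Ω.
V_A by voltage divider: V_A = 3.22 × 1.707/(3.06 + 1.707) = 1.153 V.
I(R_a) = V_A / R_a = 1.153/4.13 = 0.2792 A.
(Equivalently: I_total = 0.6755 A, then current-divider fraction G_k/ΣG = 0.4134.)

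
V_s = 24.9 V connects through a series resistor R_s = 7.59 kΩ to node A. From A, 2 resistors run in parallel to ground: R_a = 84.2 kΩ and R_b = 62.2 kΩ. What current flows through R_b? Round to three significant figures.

I ≈ 0.330 mA

Combine the parallel branches: R_p = (1/84.2 + 1/62.2)⁻¹ = 35.77 kΩ.
V_A = 24.9 × 35.77/43.36 = 20.54 V.
I(R_b) = V_A / R_b = 20.54/62.2 = 0.3303 mA.
(Equivalently: I_total = 0.5742 mA, then current-divider fraction G_k/ΣG = 0.5751.)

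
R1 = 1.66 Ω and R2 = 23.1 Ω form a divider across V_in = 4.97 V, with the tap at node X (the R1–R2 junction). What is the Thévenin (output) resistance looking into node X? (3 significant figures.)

With V_in suppressed (replaced by a short), R_th = R1 ‖ R2 = (1.660 × 23.1)/(1.660 + 23.1) = 1.549 Ω.

R_th ≈ 1.55 Ω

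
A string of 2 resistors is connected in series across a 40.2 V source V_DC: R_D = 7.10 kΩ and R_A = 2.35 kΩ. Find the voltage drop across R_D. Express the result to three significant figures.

V ≈ 30.2 V

ΣR = 7.10 + 2.35 = 9.450 kΩ.
By the voltage-divider rule, V = 40.2 × 7.100/9.450 = 30.20 V.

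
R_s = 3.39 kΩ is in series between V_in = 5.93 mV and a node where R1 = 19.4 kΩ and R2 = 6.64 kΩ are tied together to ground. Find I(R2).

Equivalent of the parallel group: R_p = 4.947 kΩ.
Node voltage V_A = V_in · R_p/(R_s + R_p) = 5.93 × 0.5934 = 3.519 mV.
I(R2) = V_A / R2 = 3.519/6.64 = 0.5299 µA.

I ≈ 0.530 µA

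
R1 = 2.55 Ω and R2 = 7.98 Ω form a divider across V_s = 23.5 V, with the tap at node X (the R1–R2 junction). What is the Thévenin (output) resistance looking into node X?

R_th ≈ 1.93 Ω

With V_s suppressed (replaced by a short), R_th = R1 ‖ R2 = (2.550 × 7.98)/(2.550 + 7.98) = 1.932 Ω.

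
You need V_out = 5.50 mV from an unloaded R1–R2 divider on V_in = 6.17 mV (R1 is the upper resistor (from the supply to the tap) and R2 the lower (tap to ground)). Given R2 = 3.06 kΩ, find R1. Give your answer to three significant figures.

Required fraction k = V_out/V_in = 0.8914.
R1 = R2·(1/k − 1) = 3.06 × 0.1218 = 0.3728 kΩ.

R1 ≈ 0.373 kΩ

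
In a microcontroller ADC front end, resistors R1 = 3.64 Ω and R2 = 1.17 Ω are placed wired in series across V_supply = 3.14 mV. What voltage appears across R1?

Total series resistance ΣR = 3.64 + 1.17 = 4.810 Ω.
By the voltage-divider rule, V = 3.14 × 3.640/4.810 = 2.376 mV.

V ≈ 2.38 mV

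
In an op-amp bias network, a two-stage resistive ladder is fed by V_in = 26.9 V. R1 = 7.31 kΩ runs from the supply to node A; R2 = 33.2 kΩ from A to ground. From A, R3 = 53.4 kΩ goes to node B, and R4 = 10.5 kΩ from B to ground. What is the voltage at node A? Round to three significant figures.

V_A ≈ 20.2 V

Node A sees R2 in parallel with the series input of stage 2, R3 + R4 = 63.90 kΩ.
Effective lower resistance at A: R2 ‖ 63.90 = 21.85 kΩ.
V_A = 26.9 × 21.85/(7.31 + 21.85) = 20.16 V.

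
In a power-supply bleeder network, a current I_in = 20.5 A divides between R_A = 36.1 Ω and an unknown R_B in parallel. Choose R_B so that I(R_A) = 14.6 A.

R_B ≈ 89.3 Ω

Two-branch current divider: I_A = I_in · R_B/(R_A + R_B).
14.6/20.5 = R_B/(R_A + R_B) → R_B = R_A · (0.7122)/(1 − 0.7122) = 36.1 × 2.475 = 89.33 Ω.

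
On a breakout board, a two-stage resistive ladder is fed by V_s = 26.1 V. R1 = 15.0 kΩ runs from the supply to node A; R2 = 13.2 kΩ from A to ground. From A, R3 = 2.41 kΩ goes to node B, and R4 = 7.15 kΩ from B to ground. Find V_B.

V_B ≈ 5.27 V

Looking into the second stage from A: R3 + R4 = 9.560 kΩ appears in parallel with R2.
R2 ‖ (R3+R4) = 5.544 kΩ.
So V_A = 26.1 × 0.2699 = 7.044 V.
V_B = V_A × 0.7479 = 5.268 V.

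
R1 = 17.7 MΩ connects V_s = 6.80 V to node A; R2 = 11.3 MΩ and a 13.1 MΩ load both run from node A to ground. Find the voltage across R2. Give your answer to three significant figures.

V_out ≈ 1.74 V

The load sits in parallel with R2, giving an effective lower resistance R2' = R2·R_L/(R2+R_L) = 6.067 MΩ.
Now apply the divider: V_out = 6.80 × 0.2553 = 1.736 V.
(Unloaded it would be 2.65 V; the load pulls it down.)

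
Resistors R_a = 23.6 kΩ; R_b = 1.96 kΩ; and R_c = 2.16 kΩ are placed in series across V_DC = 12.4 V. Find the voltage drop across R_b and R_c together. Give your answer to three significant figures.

Series total: ΣR = 23.6 + 1.96 + 2.16 = 27.72 kΩ.
R_{R_b..R_c} = 1.96 + 2.16 = 4.120 kΩ.
Voltage divider: V = V_DC · (4.120 / 27.72) = 12.4 × 0.1486 = 1.843 V.

V ≈ 1.84 V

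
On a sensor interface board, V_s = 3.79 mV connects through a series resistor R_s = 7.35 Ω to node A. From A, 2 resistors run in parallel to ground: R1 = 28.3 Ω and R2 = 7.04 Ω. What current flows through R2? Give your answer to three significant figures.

Equivalent of the parallel group: R_p = 5.638 Ω.
Node voltage V_A = V_s · R_p/(R_s + R_p) = 3.79 × 0.4341 = 1.645 mV.
Branch current I = V_A/R2 = 1.645/7.04 = 0.2337 mA.

I ≈ 0.234 mA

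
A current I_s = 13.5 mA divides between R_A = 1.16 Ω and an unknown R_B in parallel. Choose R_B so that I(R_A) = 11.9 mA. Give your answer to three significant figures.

In a two-way split, I_A/I_s = R_B/(R_A + R_B).
11.9/13.5 = R_B/(R_A + R_B) → R_B = R_A · (0.8815)/(1 − 0.8815) = 1.16 × 7.438 = 8.628 Ω.

R_B ≈ 8.63 Ω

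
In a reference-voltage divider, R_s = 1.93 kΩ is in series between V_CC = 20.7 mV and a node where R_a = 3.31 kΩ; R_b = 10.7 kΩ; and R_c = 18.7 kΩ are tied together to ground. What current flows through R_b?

Equivalent of the parallel group: R_p = 2.227 kΩ.
V_A = 20.7 × 2.227/4.157 = 11.09 mV.
Branch current I = V_A/R_b = 11.09/10.7 = 1.036 µA.
(Equivalently: I_total = 4.980 µA, then current-divider fraction G_k/ΣG = 0.2081.)

I ≈ 1.04 µA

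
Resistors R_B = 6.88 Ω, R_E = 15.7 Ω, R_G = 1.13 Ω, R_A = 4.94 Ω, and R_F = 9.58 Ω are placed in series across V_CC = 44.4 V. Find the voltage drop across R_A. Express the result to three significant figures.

V ≈ 5.74 V

Series total: ΣR = 6.88 + 15.7 + 1.13 + 4.94 + 9.58 = 38.23 Ω.
V = V_CC · R/ΣR = 44.4 × 0.1292 = 5.737 V.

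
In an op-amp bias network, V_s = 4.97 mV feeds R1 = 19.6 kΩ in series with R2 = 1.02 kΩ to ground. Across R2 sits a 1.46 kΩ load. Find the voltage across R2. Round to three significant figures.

R2 ‖ R_L = (1.02 × 1.46)/(1.02 + 1.46) = 0.6005 kΩ.
Voltage divider with the loaded lower leg: V_out = 4.97 × 0.6005/(19.6 + 0.6005) = 4.97 × 0.02973 = 0.1477 mV.

V_out ≈ 0.148 mV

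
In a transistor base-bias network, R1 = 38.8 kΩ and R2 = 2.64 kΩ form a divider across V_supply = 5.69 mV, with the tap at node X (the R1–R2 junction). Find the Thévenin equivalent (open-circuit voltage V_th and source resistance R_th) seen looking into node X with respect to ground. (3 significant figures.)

V_th ≈ 0.362 mV, R_th ≈ 2.47 kΩ

Open-circuit (no load on X): V_th = V_supply · R2/(R1 + R2) = 5.69 × 2.64/(38.80 + 2.64) = 0.3625 mV.
With V_supply suppressed (replaced by a short), R_th = R1 ‖ R2 = (38.80 × 2.64)/(38.80 + 2.64) = 2.472 kΩ.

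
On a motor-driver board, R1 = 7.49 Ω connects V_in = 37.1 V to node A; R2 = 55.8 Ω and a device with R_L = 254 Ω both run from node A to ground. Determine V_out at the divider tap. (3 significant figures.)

V_out ≈ 31.9 V

The load sits in parallel with R2, giving an effective lower resistance R2' = R2·R_L/(R2+R_L) = 45.75 Ω.
Then V_out = V_in · R2'/(R1 + R2') = 37.1 × 45.75/53.24 = 31.88 V.
(Unloaded it would be 32.7 V; the load pulls it down.)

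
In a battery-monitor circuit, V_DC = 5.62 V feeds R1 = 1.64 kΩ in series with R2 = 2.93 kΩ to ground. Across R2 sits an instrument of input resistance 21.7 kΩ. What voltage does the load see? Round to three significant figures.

V_out ≈ 3.44 V

R2 ‖ R_L = (2.93 × 21.7)/(2.93 + 21.7) = 2.581 kΩ.
Now apply the divider: V_out = 5.62 × 0.6115 = 3.437 V.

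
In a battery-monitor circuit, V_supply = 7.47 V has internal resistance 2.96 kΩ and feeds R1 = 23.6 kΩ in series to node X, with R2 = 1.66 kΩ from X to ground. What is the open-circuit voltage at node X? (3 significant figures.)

V_th ≈ 0.439 V

R1' = 2.96 + 23.6 = 26.56 kΩ (source resistance + R1).
Open-circuit (no load on X): V_th = V_supply · R2/(R1' + R2) = 7.47 × 1.66/(26.56 + 1.66) = 0.4394 V.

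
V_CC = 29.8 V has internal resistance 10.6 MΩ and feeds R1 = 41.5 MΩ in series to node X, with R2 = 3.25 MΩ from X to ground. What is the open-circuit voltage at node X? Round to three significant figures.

V_th ≈ 1.75 V

R1' = 10.6 + 41.5 = 52.10 MΩ (source resistance + R1).
With X open, the divider is unloaded: V_th = 29.8 × 3.25/55.35 = 1.750 V.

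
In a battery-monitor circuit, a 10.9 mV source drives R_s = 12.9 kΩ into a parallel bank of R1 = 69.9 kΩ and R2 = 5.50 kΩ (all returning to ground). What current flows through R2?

Parallel bank: R_p = 1/(1/69.9 + 1/5.50) = 5.099 kΩ.
V_A = 10.9 × 5.099/18.00 = 3.088 mV.
I(R2) = V_A / R2 = 3.088/5.50 = 0.5614 µA.

I ≈ 0.561 µA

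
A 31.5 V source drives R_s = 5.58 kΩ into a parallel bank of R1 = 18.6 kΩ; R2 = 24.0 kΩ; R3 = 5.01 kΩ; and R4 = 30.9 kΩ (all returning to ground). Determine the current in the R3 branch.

Combine the parallel branches: R_p = (1/18.6 + 1/24.0 + 1/5.01 + 1/30.9)⁻¹ = 3.054 kΩ.
Node voltage V_A = V_s · R_p/(R_s + R_p) = 31.5 × 0.3538 = 11.14 V.
I(R3) = V_A / R3 = 11.14/5.01 = 2.224 mA.

I ≈ 2.22 mA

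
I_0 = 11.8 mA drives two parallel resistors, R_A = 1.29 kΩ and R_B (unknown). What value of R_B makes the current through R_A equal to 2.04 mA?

R_B ≈ 0.270 kΩ

The fraction through R_A equals R_B/(R_A+R_B).
With f = 0.1729, R_B = R_A · f/(1−f) = 1.29 × 0.2090 = 0.2696 kΩ.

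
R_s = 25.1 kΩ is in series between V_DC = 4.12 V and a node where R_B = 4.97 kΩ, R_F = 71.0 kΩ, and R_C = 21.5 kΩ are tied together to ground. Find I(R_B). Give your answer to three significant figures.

I ≈ 0.109 mA

Equivalent of the parallel group: R_p = 3.820 kΩ.
V_A = 4.12 × 3.820/28.92 = 0.5442 V.
I(R_B) = V_A / R_B = 0.5442/4.97 = 0.1095 mA.
(Equivalently: I_total = 0.1425 mA, then current-divider fraction G_k/ΣG = 0.7685.)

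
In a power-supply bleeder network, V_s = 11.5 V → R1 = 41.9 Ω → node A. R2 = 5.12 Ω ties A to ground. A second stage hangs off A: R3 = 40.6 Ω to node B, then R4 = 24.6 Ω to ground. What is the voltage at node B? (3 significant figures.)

The second stage (R3 + R4 = 65.20 Ω) loads node A in parallel with R2.
Effective lower resistance at A: R2 ‖ 65.20 = 4.747 Ω.
First divider: V_A = V_s · 4.747/(41.9 + 4.747) = 1.170 V.
Then the unloaded second divider: V_B = V_A × R4/(R3+R4) = 1.170 × 0.3773 = 0.4416 V.

V_B ≈ 0.442 V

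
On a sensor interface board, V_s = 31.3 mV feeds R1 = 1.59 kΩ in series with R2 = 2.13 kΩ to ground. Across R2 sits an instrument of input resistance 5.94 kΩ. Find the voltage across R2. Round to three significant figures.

First combine the lower leg with the load: R2 ‖ R_L = 1.568 kΩ.
Now apply the divider: V_out = 31.3 × 0.4965 = 15.54 mV.

V_out ≈ 15.5 mV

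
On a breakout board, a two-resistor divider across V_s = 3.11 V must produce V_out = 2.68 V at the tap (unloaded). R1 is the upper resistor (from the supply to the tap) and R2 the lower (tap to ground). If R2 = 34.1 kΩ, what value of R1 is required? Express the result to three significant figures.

R1 ≈ 5.47 kΩ

Required fraction k = V_out/V_s = 0.8617.
R1 = R2·(1/k − 1) = 34.1 × 0.1604 = 5.471 kΩ.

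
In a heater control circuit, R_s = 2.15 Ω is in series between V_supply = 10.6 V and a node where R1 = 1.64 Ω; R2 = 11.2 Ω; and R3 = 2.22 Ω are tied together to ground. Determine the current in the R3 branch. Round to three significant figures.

Parallel bank: R_p = 1/(1/1.64 + 1/11.2 + 1/2.22) = 0.8699 Ω.
Node voltage V_A = V_supply · R_p/(R_s + R_p) = 10.6 × 0.2881 = 3.054 V.
I(R3) = V_A / R3 = 3.054/2.22 = 1.375 A.

I ≈ 1.38 A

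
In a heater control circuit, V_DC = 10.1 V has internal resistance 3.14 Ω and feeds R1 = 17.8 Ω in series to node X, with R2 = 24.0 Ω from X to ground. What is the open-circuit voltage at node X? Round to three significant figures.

V_th ≈ 5.39 V

R1' = 3.14 + 17.8 = 20.94 Ω (source resistance + R1).
With X open, the divider is unloaded: V_th = 10.1 × 24.0/44.94 = 5.394 V.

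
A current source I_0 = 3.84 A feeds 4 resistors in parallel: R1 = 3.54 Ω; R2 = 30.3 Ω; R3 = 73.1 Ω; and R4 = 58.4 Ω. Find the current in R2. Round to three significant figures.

I ≈ 0.366 A

Total conductance ΣG = 1/3.54 + 1/30.3 + 1/73.1 + 1/58.4 = 0.3463 (units of 1/Ω).
Current divider: I(R2) = I_0 · G_k/ΣG = 3.84 × (0.03300/0.3463) = 3.84 × 0.09530 = 0.3660 A.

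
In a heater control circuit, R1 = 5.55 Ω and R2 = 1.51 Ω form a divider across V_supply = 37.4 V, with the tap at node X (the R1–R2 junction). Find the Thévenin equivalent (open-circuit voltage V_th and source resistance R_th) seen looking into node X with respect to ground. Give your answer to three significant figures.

V_th is the unloaded tap voltage: V_supply · R2/(R1+R2) = 37.4 × 0.2139 = 7.999 V.
Looking into X with the source shorted: R_th = R1·R2/(R1+R2) = 5.550 × 1.51/7.060 = 1.187 Ω.

V_th ≈ 8.00 V, R_th ≈ 1.19 Ω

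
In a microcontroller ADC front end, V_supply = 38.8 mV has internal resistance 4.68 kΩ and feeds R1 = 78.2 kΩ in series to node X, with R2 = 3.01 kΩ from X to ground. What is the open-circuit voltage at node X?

V_th ≈ 1.36 mV

R1' = 4.68 + 78.2 = 82.88 kΩ (source resistance + R1).
With X open, the divider is unloaded: V_th = 38.8 × 3.01/85.89 = 1.360 mV.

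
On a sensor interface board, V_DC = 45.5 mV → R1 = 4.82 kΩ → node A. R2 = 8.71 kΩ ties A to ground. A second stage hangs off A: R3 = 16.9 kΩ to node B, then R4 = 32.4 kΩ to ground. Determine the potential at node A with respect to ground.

Looking into the second stage from A: R3 + R4 = 49.30 kΩ appears in parallel with R2.
Effective lower resistance at A: R2 ‖ 49.30 = 7.402 kΩ.
So V_A = 45.5 × 0.6056 = 27.56 mV.

V_A ≈ 27.6 mV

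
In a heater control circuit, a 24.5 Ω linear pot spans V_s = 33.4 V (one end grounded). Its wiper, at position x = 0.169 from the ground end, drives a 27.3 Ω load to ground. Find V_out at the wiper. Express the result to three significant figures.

V_out ≈ 5.01 V

Split the track: R_lower = x·R_p = 4.141 Ω, R_upper = (1−x)·R_p = 20.36 Ω.
(x·R_p) ‖ R_L = 3.595 Ω.
Then V_out = V_s · 3.595/(20.36 + 3.595) = 5.013 V.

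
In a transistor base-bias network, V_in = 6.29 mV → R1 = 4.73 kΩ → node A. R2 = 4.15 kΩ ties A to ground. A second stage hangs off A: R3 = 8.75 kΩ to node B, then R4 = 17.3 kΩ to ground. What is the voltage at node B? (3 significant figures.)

V_B ≈ 1.80 mV

The second stage (R3 + R4 = 26.05 kΩ) loads node A in parallel with R2.
R2 ‖ (R3+R4) = 3.580 kΩ.
V_A = 6.29 × 3.580/(4.73 + 3.580) = 2.710 mV.
Stage 2 is unloaded, so V_B = V_A · R4/(R3+R4) = 2.710 × 17.3/26.05 = 1.799 mV.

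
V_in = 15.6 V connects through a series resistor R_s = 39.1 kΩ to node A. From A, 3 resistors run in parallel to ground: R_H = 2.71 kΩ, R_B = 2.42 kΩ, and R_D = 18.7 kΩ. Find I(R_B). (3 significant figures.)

Parallel bank: R_p = 1/(1/2.71 + 1/2.42 + 1/18.7) = 1.197 kΩ.
V_A = 15.6 × 1.197/40.30 = 0.4632 V.
I(R_B) = V_A / R_B = 0.4632/2.42 = 0.1914 mA.

I ≈ 0.191 mA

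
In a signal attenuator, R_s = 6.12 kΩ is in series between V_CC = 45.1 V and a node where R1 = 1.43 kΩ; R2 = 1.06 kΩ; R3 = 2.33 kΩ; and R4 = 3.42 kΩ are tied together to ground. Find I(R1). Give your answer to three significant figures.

I ≈ 2.04 mA

Equivalent of the parallel group: R_p = 0.4230 kΩ.
V_A = 45.1 × 0.4230/6.543 = 2.915 V.
Branch current I = V_A/R1 = 2.915/1.43 = 2.039 mA.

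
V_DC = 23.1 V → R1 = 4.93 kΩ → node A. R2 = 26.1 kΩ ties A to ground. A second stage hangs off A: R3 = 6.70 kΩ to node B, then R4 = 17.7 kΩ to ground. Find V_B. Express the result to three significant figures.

Looking into the second stage from A: R3 + R4 = 24.40 kΩ appears in parallel with R2.
R2 ‖ (R3+R4) = 12.61 kΩ.
First divider: V_A = V_DC · 12.61/(4.93 + 12.61) = 16.61 V.
Then the unloaded second divider: V_B = V_A × R4/(R3+R4) = 16.61 × 0.7254 = 12.05 V.

V_B ≈ 12.0 V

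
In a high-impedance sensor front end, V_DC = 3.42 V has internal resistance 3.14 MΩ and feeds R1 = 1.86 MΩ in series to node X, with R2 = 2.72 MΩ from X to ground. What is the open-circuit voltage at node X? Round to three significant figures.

V_th ≈ 1.20 V

R1' = 3.14 + 1.86 = 5.000 MΩ (source resistance + R1).
With X open, the divider is unloaded: V_th = 3.42 × 2.72/7.720 = 1.205 V.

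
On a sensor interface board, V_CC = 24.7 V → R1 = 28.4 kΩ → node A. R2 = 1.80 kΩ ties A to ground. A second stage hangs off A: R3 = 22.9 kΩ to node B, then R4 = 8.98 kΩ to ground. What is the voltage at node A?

The second stage (R3 + R4 = 31.88 kΩ) loads node A in parallel with R2.
Effective lower resistance at A: R2 ‖ 31.88 = 1.704 kΩ.
First divider: V_A = V_CC · 1.704/(28.4 + 1.704) = 1.398 V.

V_A ≈ 1.40 V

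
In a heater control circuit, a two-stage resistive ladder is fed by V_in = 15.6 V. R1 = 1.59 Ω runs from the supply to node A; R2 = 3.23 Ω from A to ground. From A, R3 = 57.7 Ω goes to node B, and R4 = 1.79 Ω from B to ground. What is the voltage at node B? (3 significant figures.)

V_B ≈ 0.309 V

Looking into the second stage from A: R3 + R4 = 59.49 Ω appears in parallel with R2.
Effective lower resistance at A: R2 ‖ 59.49 = 3.064 Ω.
V_A = 15.6 × 3.064/(1.59 + 3.064) = 10.27 V.
V_B = V_A × 0.03009 = 0.3090 V.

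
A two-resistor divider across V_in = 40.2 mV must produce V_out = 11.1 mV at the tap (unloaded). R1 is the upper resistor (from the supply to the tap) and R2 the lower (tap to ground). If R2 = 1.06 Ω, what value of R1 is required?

R1 ≈ 2.78 Ω

Required fraction k = V_out/V_in = 0.2761.
Rearranging, R1 = R2·(1−k)/k = 1.06 × 2.622 = 2.779 Ω.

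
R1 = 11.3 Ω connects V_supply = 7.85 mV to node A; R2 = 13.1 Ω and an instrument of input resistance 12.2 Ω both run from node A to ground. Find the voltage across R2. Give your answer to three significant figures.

R2 ‖ R_L = (13.1 × 12.2)/(13.1 + 12.2) = 6.317 Ω.
Then V_out = V_supply · R2'/(R1 + R2') = 7.85 × 6.317/17.62 = 2.815 mV.
(Unloaded it would be 4.21 mV; the load pulls it down.)

V_out ≈ 2.81 mV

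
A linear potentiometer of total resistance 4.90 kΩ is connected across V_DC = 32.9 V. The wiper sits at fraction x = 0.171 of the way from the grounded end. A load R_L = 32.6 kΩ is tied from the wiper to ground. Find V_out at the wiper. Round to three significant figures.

V_out ≈ 5.51 V

Lower segment x·R_p = 0.8379 kΩ; upper segment (1−x)·R_p = 4.062 kΩ.
Lower segment in parallel with the load: 0.8379 ‖ 32.6 = 0.8169 kΩ.
V_out = 32.9 × 0.8169/(4.062 + 0.8169) = 5.509 V.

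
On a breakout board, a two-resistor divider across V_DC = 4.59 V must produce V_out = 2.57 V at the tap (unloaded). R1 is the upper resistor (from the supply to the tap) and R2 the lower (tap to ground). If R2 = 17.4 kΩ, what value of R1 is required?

R1 ≈ 13.7 kΩ

The divider ratio is R2/(R1+R2) = 2.57/4.59 = 0.5599.
Rearranging, R1 = R2·(1−k)/k = 17.4 × 0.7860 = 13.68 kΩ.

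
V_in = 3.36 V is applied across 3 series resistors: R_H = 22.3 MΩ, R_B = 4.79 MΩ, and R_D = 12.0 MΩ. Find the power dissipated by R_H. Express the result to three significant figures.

P ≈ 0.165 µW

ΣR = 39.09 MΩ → I = 3.36/39.09 = 0.08596 µA.
V(R_H) = I·R = 1.917 V; P = V·I = 1.917 × 0.08596 = 0.1648 µW.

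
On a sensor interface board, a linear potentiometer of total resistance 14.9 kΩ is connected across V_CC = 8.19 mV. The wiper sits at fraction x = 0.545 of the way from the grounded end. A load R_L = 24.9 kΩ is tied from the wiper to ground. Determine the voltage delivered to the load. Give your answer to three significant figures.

V_out ≈ 3.89 mV

Split the track: R_lower = x·R_p = 8.121 kΩ, R_upper = (1−x)·R_p = 6.779 kΩ.
(x·R_p) ‖ R_L = 6.123 kΩ.
Then V_out = V_CC · 6.123/(6.779 + 6.123) = 3.887 mV.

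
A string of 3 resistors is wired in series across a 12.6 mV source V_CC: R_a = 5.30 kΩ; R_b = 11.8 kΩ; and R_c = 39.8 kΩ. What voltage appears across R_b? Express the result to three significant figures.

V ≈ 2.61 mV

Series total: ΣR = 5.30 + 11.8 + 39.8 = 56.90 kΩ.
Voltage divider: V = V_CC · (11.80 / 56.90) = 12.6 × 0.2074 = 2.613 mV.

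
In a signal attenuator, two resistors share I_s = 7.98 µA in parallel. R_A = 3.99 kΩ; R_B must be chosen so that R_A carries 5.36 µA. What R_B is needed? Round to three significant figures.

In a two-way split, I_A/I_s = R_B/(R_A + R_B).
5.36/7.98 = R_B/(R_A + R_B) → R_B = R_A · (0.6717)/(1 − 0.6717) = 3.99 × 2.046 = 8.163 kΩ.

R_B ≈ 8.16 kΩ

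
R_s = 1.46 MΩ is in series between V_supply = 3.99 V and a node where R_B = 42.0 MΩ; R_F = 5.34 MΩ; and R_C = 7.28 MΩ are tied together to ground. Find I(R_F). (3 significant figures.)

Equivalent of the parallel group: R_p = 2.870 MΩ.
V_A = 3.99 × 2.870/4.330 = 2.645 V.
I(R_F) = V_A / R_F = 2.645/5.34 = 0.4952 µA.

I ≈ 0.495 µA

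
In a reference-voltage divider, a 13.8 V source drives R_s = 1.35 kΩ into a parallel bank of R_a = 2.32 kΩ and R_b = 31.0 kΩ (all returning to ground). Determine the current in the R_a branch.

I ≈ 3.66 mA

Equivalent of the parallel group: R_p = 2.158 kΩ.
Node voltage V_A = V_supply · R_p/(R_s + R_p) = 13.8 × 0.6152 = 8.490 V.
I(R_a) = V_A / R_a = 8.490/2.32 = 3.659 mA.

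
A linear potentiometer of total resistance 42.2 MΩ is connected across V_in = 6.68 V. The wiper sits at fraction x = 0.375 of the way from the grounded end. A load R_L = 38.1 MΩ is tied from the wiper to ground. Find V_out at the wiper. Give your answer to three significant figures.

V_out ≈ 1.99 V

The pot divides into 26.38 MΩ above the wiper and 15.83 MΩ below.
R_L loads the lower segment: effective lower R = 11.18 MΩ.
V_out = 6.68 × 11.18/(26.38 + 11.18) = 1.989 V.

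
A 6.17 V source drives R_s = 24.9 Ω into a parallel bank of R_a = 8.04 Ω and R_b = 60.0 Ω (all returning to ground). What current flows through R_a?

Equivalent of the parallel group: R_p = 7.090 Ω.
V_A = 6.17 × 7.090/31.99 = 1.367 V.
I(R_a) = V_A / R_a = 1.367/8.04 = 0.1701 A.
(Equivalently: I_total = 0.1929 A, then current-divider fraction G_k/ΣG = 0.8818.)

I ≈ 0.170 A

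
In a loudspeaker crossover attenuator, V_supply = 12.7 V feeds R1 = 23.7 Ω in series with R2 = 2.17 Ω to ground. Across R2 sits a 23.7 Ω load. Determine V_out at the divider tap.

The load sits in parallel with R2, giving an effective lower resistance R2' = R2·R_L/(R2+R_L) = 1.988 Ω.
Now apply the divider: V_out = 12.7 × 0.07739 = 0.9828 V.
(Unloaded it would be 1.07 V; the load pulls it down.)

V_out ≈ 0.983 V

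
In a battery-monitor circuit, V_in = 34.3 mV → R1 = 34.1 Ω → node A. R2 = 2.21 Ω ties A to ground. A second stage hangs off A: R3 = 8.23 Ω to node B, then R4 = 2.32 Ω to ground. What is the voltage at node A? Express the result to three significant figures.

V_A ≈ 1.74 mV

Looking into the second stage from A: R3 + R4 = 10.55 Ω appears in parallel with R2.
R2 ‖ (R3+R4) = 1.827 Ω.
V_A = 34.3 × 1.827/(34.1 + 1.827) = 1.744 mV.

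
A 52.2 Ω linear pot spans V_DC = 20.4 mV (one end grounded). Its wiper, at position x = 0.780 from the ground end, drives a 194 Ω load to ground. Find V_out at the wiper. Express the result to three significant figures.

V_out ≈ 15.2 mV

Lower segment x·R_p = 40.72 Ω; upper segment (1−x)·R_p = 11.48 Ω.
Lower segment in parallel with the load: 40.72 ‖ 194 = 33.65 Ω.
Then V_out = V_DC · 33.65/(11.48 + 33.65) = 15.21 mV.
(Unloaded: V_out = x·V_DC = 15.9 mV.)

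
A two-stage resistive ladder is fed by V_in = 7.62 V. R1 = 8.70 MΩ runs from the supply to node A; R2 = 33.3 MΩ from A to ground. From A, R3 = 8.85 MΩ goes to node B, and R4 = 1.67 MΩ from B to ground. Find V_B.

The second stage (R3 + R4 = 10.52 MΩ) loads node A in parallel with R2.
R2 ‖ (R3+R4) = 7.994 MΩ.
First divider: V_A = V_in · 7.994/(8.70 + 7.994) = 3.649 V.
Stage 2 is unloaded, so V_B = V_A · R4/(R3+R4) = 3.649 × 1.67/10.52 = 0.5793 V.

V_B ≈ 0.579 V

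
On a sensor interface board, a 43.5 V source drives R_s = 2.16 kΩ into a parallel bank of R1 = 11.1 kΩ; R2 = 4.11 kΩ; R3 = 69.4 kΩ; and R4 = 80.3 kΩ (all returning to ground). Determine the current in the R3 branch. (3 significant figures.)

I ≈ 0.352 mA

Combine the parallel branches: R_p = (1/11.1 + 1/4.11 + 1/69.4 + 1/80.3)⁻¹ = 2.776 kΩ.
Node voltage V_A = V_s · R_p/(R_s + R_p) = 43.5 × 0.5624 = 24.46 V.
I(R3) = V_A / R3 = 24.46/69.4 = 0.3525 mA.
(Check via current divider: I_total = 8.813 mA; share G_k/ΣG = 0.04000 → same result.)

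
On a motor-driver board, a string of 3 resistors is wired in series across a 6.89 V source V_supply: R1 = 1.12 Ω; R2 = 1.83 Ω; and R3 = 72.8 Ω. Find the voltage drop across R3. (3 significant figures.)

Total series resistance ΣR = 1.12 + 1.83 + 72.8 = 75.75 Ω.
Voltage divider: V = V_supply · (72.80 / 75.75) = 6.89 × 0.9611 = 6.622 V.

V ≈ 6.62 V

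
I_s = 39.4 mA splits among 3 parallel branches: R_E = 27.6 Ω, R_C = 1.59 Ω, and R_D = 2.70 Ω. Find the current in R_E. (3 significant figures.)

I ≈ 1.38 mA

Conductances: ΣG = 1/27.6 + 1/1.59 + 1/2.70 = 1.036 (1/Ω).
Current divider: I(R_E) = I_s · G_k/ΣG = 39.4 × (0.03623/1.036) = 39.4 × 0.03499 = 1.379 mA.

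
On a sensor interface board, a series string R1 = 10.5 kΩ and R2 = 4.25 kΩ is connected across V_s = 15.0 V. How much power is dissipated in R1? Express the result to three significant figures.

P ≈ 10.9 mW

Series current I = V_s/ΣR = 15.0/14.75 = 1.017 mA.
P(R1) = I²·R1 = (1.017)² × 10.5 = 10.86 mW.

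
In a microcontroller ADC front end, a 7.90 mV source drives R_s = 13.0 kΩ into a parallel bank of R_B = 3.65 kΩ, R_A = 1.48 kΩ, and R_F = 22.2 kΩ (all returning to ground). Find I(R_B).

I ≈ 0.155 µA

Parallel bank: R_p = 1/(1/3.65 + 1/1.48 + 1/22.2) = 1.005 kΩ.
V_A by voltage divider: V_A = 7.90 × 1.005/(13.0 + 1.005) = 0.5671 mV.
Branch current I = V_A/R_B = 0.5671/3.65 = 0.1554 µA.
(Check via current divider: I_total = 0.5641 µA; share G_k/ΣG = 0.2754 → same result.)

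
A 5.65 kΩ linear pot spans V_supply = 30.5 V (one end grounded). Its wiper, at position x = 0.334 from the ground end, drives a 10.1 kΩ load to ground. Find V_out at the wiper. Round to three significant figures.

V_out ≈ 9.06 V

The pot divides into 3.763 kΩ above the wiper and 1.887 kΩ below.
R_L loads the lower segment: effective lower R = 1.590 kΩ.
Then V_out = V_supply · 1.590/(3.763 + 1.590) = 9.060 V.
(Unloaded: V_out = x·V_supply = 10.2 V.)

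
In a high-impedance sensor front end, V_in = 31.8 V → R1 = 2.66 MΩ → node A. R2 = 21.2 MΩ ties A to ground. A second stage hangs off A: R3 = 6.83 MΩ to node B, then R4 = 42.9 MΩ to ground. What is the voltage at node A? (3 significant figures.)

Looking into the second stage from A: R3 + R4 = 49.73 MΩ appears in parallel with R2.
Effective lower resistance at A: R2 ‖ 49.73 = 14.86 MΩ.
So V_A = 31.8 × 0.8482 = 26.97 V.

V_A ≈ 27.0 V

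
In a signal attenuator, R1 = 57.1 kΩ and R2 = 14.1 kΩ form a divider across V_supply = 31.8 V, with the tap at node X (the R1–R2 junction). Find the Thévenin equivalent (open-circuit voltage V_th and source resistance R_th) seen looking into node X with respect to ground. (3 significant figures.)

With X open, the divider is unloaded: V_th = 31.8 × 14.1/71.20 = 6.297 V.
Zeroing V_supply shorts the top of R1 to ground, so R_th = R1 ‖ R2 = 11.31 kΩ.

V_th ≈ 6.30 V, R_th ≈ 11.3 kΩ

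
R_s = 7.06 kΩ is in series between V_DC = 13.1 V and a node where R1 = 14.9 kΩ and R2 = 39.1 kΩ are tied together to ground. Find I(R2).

I ≈ 0.203 mA

Parallel bank: R_p = 1/(1/14.9 + 1/39.1) = 10.79 kΩ.
V_A by voltage divider: V_A = 13.1 × 10.79/(7.06 + 10.79) = 7.918 V.
I(R2) = V_A / R2 = 7.918/39.1 = 0.2025 mA.
(Check via current divider: I_total = 0.7339 mA; share G_k/ΣG = 0.2759 → same result.)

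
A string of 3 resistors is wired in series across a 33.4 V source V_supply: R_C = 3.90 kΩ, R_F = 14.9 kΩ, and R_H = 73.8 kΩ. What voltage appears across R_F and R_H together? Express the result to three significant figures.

V ≈ 32.0 V

ΣR = 3.90 + 14.9 + 73.8 = 92.60 kΩ.
R_{R_F..R_H} = 14.9 + 73.8 = 88.70 kΩ.
By the voltage-divider rule, V = 33.4 × 88.70/92.60 = 31.99 V.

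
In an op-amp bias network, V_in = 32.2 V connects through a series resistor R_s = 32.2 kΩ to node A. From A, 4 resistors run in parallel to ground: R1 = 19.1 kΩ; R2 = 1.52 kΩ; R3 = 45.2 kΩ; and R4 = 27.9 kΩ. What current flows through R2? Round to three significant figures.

I ≈ 0.823 mA

Equivalent of the parallel group: R_p = 1.302 kΩ.
V_A = 32.2 × 1.302/33.50 = 1.251 V.
I(R2) = V_A / R2 = 1.251/1.52 = 0.8231 mA.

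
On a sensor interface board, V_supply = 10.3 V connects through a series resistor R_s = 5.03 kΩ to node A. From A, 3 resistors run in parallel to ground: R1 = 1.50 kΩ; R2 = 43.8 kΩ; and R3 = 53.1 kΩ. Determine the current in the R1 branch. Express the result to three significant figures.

Combine the parallel branches: R_p = (1/1.50 + 1/43.8 + 1/53.1)⁻¹ = 1.412 kΩ.
V_A by voltage divider: V_A = 10.3 × 1.412/(5.03 + 1.412) = 2.257 V.
I(R1) = V_A / R1 = 2.257/1.50 = 1.505 mA.

I ≈ 1.50 mA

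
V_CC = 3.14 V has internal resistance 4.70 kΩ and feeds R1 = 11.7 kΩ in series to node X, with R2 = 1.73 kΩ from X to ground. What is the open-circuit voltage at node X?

V_th ≈ 0.300 V

R1' = 4.70 + 11.7 = 16.40 kΩ (source resistance + R1).
Open-circuit (no load on X): V_th = V_CC · R2/(R1' + R2) = 3.14 × 1.73/(16.40 + 1.73) = 0.2996 V.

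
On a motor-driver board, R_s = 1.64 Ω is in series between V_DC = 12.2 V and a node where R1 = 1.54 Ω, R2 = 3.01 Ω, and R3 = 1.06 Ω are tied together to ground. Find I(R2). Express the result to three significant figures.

Combine the parallel branches: R_p = (1/1.54 + 1/3.01 + 1/1.06)⁻¹ = 0.5195 Ω.
Node voltage V_A = V_DC · R_p/(R_s + R_p) = 12.2 × 0.2406 = 2.935 V.
Branch current I = V_A/R2 = 2.935/3.01 = 0.9750 A.
(Check via current divider: I_total = 5.649 A; share G_k/ΣG = 0.1726 → same result.)

I ≈ 0.975 A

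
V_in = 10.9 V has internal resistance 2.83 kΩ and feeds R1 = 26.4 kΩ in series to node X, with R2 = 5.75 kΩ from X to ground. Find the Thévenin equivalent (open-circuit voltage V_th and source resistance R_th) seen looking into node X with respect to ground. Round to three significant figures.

V_th ≈ 1.79 V, R_th ≈ 4.80 kΩ

R1' = 2.83 + 26.4 = 29.23 kΩ (source resistance + R1).
V_th is the unloaded tap voltage: V_in · R2/(R1'+R2) = 10.9 × 0.1644 = 1.792 V.
Looking into X with the source shorted: R_th = R1'·R2/(R1'+R2) = 29.23 × 5.75/34.98 = 4.805 kΩ.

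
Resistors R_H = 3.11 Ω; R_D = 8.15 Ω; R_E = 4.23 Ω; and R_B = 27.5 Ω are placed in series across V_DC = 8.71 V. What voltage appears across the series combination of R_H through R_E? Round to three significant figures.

ΣR = 3.11 + 8.15 + 4.23 + 27.5 = 42.99 Ω.
R_{R_H..R_E} = 3.11 + 8.15 + 4.23 = 15.49 Ω.
By the voltage-divider rule, V = 8.71 × 15.49/42.99 = 3.138 V.

V ≈ 3.14 V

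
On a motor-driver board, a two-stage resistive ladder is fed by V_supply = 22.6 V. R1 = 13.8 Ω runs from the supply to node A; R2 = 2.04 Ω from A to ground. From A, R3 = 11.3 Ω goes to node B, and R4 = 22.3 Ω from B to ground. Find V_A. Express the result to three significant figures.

V_A ≈ 2.76 V

Node A sees R2 in parallel with the series input of stage 2, R3 + R4 = 33.60 Ω.
R2 ‖ (R3+R4) = 1.923 Ω.
So V_A = 22.6 × 0.1223 = 2.764 V.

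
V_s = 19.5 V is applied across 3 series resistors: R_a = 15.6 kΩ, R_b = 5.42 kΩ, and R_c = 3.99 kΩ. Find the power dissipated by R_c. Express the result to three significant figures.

The common current is I = 19.5/25.01 = 0.7797 mA.
P = I²R = 0.6079 × 3.99 = 2.426 mW.

P ≈ 2.43 mW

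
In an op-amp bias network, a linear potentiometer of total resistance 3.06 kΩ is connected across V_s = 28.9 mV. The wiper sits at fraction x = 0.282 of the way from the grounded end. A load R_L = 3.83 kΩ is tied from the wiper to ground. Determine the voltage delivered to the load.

Lower segment x·R_p = 0.8629 kΩ; upper segment (1−x)·R_p = 2.197 kΩ.
(x·R_p) ‖ R_L = 0.7042 kΩ.
V_out = 28.9 × 0.7042/(2.197 + 0.7042) = 7.015 mV.

V_out ≈ 7.01 mV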